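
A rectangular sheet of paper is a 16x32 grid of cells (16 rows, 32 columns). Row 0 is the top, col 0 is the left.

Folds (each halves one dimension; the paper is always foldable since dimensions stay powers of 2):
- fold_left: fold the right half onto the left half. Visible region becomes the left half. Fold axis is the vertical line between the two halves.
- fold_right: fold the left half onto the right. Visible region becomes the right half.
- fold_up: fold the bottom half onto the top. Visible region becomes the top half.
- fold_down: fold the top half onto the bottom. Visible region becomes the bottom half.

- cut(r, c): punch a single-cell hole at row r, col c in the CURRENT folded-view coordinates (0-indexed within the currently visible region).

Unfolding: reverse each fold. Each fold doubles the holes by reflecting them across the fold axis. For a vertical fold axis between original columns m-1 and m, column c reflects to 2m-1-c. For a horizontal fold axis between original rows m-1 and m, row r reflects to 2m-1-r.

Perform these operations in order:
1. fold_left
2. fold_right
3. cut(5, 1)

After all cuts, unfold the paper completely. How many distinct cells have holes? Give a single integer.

Op 1 fold_left: fold axis v@16; visible region now rows[0,16) x cols[0,16) = 16x16
Op 2 fold_right: fold axis v@8; visible region now rows[0,16) x cols[8,16) = 16x8
Op 3 cut(5, 1): punch at orig (5,9); cuts so far [(5, 9)]; region rows[0,16) x cols[8,16) = 16x8
Unfold 1 (reflect across v@8): 2 holes -> [(5, 6), (5, 9)]
Unfold 2 (reflect across v@16): 4 holes -> [(5, 6), (5, 9), (5, 22), (5, 25)]

Answer: 4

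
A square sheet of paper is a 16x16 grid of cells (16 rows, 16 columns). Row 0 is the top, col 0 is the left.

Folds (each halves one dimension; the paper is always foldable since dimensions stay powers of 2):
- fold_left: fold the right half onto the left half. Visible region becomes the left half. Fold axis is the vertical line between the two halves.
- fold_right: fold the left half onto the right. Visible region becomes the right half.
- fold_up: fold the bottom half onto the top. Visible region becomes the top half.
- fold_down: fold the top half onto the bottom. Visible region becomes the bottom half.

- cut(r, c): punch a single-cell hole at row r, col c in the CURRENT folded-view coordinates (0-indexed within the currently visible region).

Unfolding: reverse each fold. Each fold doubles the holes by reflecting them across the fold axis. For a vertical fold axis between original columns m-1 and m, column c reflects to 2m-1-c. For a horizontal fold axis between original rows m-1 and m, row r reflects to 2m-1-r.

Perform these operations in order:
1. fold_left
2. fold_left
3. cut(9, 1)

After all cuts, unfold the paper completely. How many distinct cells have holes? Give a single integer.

Op 1 fold_left: fold axis v@8; visible region now rows[0,16) x cols[0,8) = 16x8
Op 2 fold_left: fold axis v@4; visible region now rows[0,16) x cols[0,4) = 16x4
Op 3 cut(9, 1): punch at orig (9,1); cuts so far [(9, 1)]; region rows[0,16) x cols[0,4) = 16x4
Unfold 1 (reflect across v@4): 2 holes -> [(9, 1), (9, 6)]
Unfold 2 (reflect across v@8): 4 holes -> [(9, 1), (9, 6), (9, 9), (9, 14)]

Answer: 4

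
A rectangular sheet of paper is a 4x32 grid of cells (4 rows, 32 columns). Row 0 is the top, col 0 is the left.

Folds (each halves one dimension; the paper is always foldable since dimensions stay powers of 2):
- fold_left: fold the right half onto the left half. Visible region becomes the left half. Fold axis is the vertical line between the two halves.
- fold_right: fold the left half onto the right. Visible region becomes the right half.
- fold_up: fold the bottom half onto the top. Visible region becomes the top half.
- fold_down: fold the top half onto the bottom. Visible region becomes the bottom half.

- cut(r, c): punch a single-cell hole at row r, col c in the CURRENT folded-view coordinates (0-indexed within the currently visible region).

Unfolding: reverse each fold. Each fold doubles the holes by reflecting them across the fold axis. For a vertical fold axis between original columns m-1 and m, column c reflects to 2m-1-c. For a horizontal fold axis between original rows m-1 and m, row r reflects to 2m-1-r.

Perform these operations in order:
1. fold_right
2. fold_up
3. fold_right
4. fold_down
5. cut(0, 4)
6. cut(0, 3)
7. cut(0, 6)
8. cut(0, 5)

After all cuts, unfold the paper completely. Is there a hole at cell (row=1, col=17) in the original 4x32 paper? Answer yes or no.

Answer: yes

Derivation:
Op 1 fold_right: fold axis v@16; visible region now rows[0,4) x cols[16,32) = 4x16
Op 2 fold_up: fold axis h@2; visible region now rows[0,2) x cols[16,32) = 2x16
Op 3 fold_right: fold axis v@24; visible region now rows[0,2) x cols[24,32) = 2x8
Op 4 fold_down: fold axis h@1; visible region now rows[1,2) x cols[24,32) = 1x8
Op 5 cut(0, 4): punch at orig (1,28); cuts so far [(1, 28)]; region rows[1,2) x cols[24,32) = 1x8
Op 6 cut(0, 3): punch at orig (1,27); cuts so far [(1, 27), (1, 28)]; region rows[1,2) x cols[24,32) = 1x8
Op 7 cut(0, 6): punch at orig (1,30); cuts so far [(1, 27), (1, 28), (1, 30)]; region rows[1,2) x cols[24,32) = 1x8
Op 8 cut(0, 5): punch at orig (1,29); cuts so far [(1, 27), (1, 28), (1, 29), (1, 30)]; region rows[1,2) x cols[24,32) = 1x8
Unfold 1 (reflect across h@1): 8 holes -> [(0, 27), (0, 28), (0, 29), (0, 30), (1, 27), (1, 28), (1, 29), (1, 30)]
Unfold 2 (reflect across v@24): 16 holes -> [(0, 17), (0, 18), (0, 19), (0, 20), (0, 27), (0, 28), (0, 29), (0, 30), (1, 17), (1, 18), (1, 19), (1, 20), (1, 27), (1, 28), (1, 29), (1, 30)]
Unfold 3 (reflect across h@2): 32 holes -> [(0, 17), (0, 18), (0, 19), (0, 20), (0, 27), (0, 28), (0, 29), (0, 30), (1, 17), (1, 18), (1, 19), (1, 20), (1, 27), (1, 28), (1, 29), (1, 30), (2, 17), (2, 18), (2, 19), (2, 20), (2, 27), (2, 28), (2, 29), (2, 30), (3, 17), (3, 18), (3, 19), (3, 20), (3, 27), (3, 28), (3, 29), (3, 30)]
Unfold 4 (reflect across v@16): 64 holes -> [(0, 1), (0, 2), (0, 3), (0, 4), (0, 11), (0, 12), (0, 13), (0, 14), (0, 17), (0, 18), (0, 19), (0, 20), (0, 27), (0, 28), (0, 29), (0, 30), (1, 1), (1, 2), (1, 3), (1, 4), (1, 11), (1, 12), (1, 13), (1, 14), (1, 17), (1, 18), (1, 19), (1, 20), (1, 27), (1, 28), (1, 29), (1, 30), (2, 1), (2, 2), (2, 3), (2, 4), (2, 11), (2, 12), (2, 13), (2, 14), (2, 17), (2, 18), (2, 19), (2, 20), (2, 27), (2, 28), (2, 29), (2, 30), (3, 1), (3, 2), (3, 3), (3, 4), (3, 11), (3, 12), (3, 13), (3, 14), (3, 17), (3, 18), (3, 19), (3, 20), (3, 27), (3, 28), (3, 29), (3, 30)]
Holes: [(0, 1), (0, 2), (0, 3), (0, 4), (0, 11), (0, 12), (0, 13), (0, 14), (0, 17), (0, 18), (0, 19), (0, 20), (0, 27), (0, 28), (0, 29), (0, 30), (1, 1), (1, 2), (1, 3), (1, 4), (1, 11), (1, 12), (1, 13), (1, 14), (1, 17), (1, 18), (1, 19), (1, 20), (1, 27), (1, 28), (1, 29), (1, 30), (2, 1), (2, 2), (2, 3), (2, 4), (2, 11), (2, 12), (2, 13), (2, 14), (2, 17), (2, 18), (2, 19), (2, 20), (2, 27), (2, 28), (2, 29), (2, 30), (3, 1), (3, 2), (3, 3), (3, 4), (3, 11), (3, 12), (3, 13), (3, 14), (3, 17), (3, 18), (3, 19), (3, 20), (3, 27), (3, 28), (3, 29), (3, 30)]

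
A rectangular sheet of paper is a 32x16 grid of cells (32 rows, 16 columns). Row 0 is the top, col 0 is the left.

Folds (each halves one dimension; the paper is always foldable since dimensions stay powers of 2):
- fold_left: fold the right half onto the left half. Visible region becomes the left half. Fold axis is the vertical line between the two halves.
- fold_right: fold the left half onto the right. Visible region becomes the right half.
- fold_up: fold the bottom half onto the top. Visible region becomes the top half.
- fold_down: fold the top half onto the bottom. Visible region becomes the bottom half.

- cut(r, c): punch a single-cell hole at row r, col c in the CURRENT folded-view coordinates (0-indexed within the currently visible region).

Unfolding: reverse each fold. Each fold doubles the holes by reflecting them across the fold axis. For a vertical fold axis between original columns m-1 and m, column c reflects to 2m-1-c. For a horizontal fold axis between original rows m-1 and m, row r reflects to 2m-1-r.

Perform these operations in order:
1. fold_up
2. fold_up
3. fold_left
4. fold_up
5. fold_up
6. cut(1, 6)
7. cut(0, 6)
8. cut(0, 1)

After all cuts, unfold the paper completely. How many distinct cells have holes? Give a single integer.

Op 1 fold_up: fold axis h@16; visible region now rows[0,16) x cols[0,16) = 16x16
Op 2 fold_up: fold axis h@8; visible region now rows[0,8) x cols[0,16) = 8x16
Op 3 fold_left: fold axis v@8; visible region now rows[0,8) x cols[0,8) = 8x8
Op 4 fold_up: fold axis h@4; visible region now rows[0,4) x cols[0,8) = 4x8
Op 5 fold_up: fold axis h@2; visible region now rows[0,2) x cols[0,8) = 2x8
Op 6 cut(1, 6): punch at orig (1,6); cuts so far [(1, 6)]; region rows[0,2) x cols[0,8) = 2x8
Op 7 cut(0, 6): punch at orig (0,6); cuts so far [(0, 6), (1, 6)]; region rows[0,2) x cols[0,8) = 2x8
Op 8 cut(0, 1): punch at orig (0,1); cuts so far [(0, 1), (0, 6), (1, 6)]; region rows[0,2) x cols[0,8) = 2x8
Unfold 1 (reflect across h@2): 6 holes -> [(0, 1), (0, 6), (1, 6), (2, 6), (3, 1), (3, 6)]
Unfold 2 (reflect across h@4): 12 holes -> [(0, 1), (0, 6), (1, 6), (2, 6), (3, 1), (3, 6), (4, 1), (4, 6), (5, 6), (6, 6), (7, 1), (7, 6)]
Unfold 3 (reflect across v@8): 24 holes -> [(0, 1), (0, 6), (0, 9), (0, 14), (1, 6), (1, 9), (2, 6), (2, 9), (3, 1), (3, 6), (3, 9), (3, 14), (4, 1), (4, 6), (4, 9), (4, 14), (5, 6), (5, 9), (6, 6), (6, 9), (7, 1), (7, 6), (7, 9), (7, 14)]
Unfold 4 (reflect across h@8): 48 holes -> [(0, 1), (0, 6), (0, 9), (0, 14), (1, 6), (1, 9), (2, 6), (2, 9), (3, 1), (3, 6), (3, 9), (3, 14), (4, 1), (4, 6), (4, 9), (4, 14), (5, 6), (5, 9), (6, 6), (6, 9), (7, 1), (7, 6), (7, 9), (7, 14), (8, 1), (8, 6), (8, 9), (8, 14), (9, 6), (9, 9), (10, 6), (10, 9), (11, 1), (11, 6), (11, 9), (11, 14), (12, 1), (12, 6), (12, 9), (12, 14), (13, 6), (13, 9), (14, 6), (14, 9), (15, 1), (15, 6), (15, 9), (15, 14)]
Unfold 5 (reflect across h@16): 96 holes -> [(0, 1), (0, 6), (0, 9), (0, 14), (1, 6), (1, 9), (2, 6), (2, 9), (3, 1), (3, 6), (3, 9), (3, 14), (4, 1), (4, 6), (4, 9), (4, 14), (5, 6), (5, 9), (6, 6), (6, 9), (7, 1), (7, 6), (7, 9), (7, 14), (8, 1), (8, 6), (8, 9), (8, 14), (9, 6), (9, 9), (10, 6), (10, 9), (11, 1), (11, 6), (11, 9), (11, 14), (12, 1), (12, 6), (12, 9), (12, 14), (13, 6), (13, 9), (14, 6), (14, 9), (15, 1), (15, 6), (15, 9), (15, 14), (16, 1), (16, 6), (16, 9), (16, 14), (17, 6), (17, 9), (18, 6), (18, 9), (19, 1), (19, 6), (19, 9), (19, 14), (20, 1), (20, 6), (20, 9), (20, 14), (21, 6), (21, 9), (22, 6), (22, 9), (23, 1), (23, 6), (23, 9), (23, 14), (24, 1), (24, 6), (24, 9), (24, 14), (25, 6), (25, 9), (26, 6), (26, 9), (27, 1), (27, 6), (27, 9), (27, 14), (28, 1), (28, 6), (28, 9), (28, 14), (29, 6), (29, 9), (30, 6), (30, 9), (31, 1), (31, 6), (31, 9), (31, 14)]

Answer: 96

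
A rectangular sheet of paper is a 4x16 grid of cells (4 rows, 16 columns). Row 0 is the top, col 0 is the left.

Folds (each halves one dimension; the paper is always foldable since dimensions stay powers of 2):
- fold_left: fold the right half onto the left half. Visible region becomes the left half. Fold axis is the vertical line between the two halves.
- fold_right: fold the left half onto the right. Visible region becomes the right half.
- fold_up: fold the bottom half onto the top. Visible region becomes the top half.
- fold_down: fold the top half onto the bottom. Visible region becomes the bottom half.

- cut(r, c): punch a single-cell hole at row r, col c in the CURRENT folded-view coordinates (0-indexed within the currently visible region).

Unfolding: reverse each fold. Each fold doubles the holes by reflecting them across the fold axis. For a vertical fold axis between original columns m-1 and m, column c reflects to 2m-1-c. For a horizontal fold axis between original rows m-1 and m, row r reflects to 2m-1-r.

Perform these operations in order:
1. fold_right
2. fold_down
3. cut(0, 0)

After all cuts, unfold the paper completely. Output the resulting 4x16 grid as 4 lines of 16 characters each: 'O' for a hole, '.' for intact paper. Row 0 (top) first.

Answer: ................
.......OO.......
.......OO.......
................

Derivation:
Op 1 fold_right: fold axis v@8; visible region now rows[0,4) x cols[8,16) = 4x8
Op 2 fold_down: fold axis h@2; visible region now rows[2,4) x cols[8,16) = 2x8
Op 3 cut(0, 0): punch at orig (2,8); cuts so far [(2, 8)]; region rows[2,4) x cols[8,16) = 2x8
Unfold 1 (reflect across h@2): 2 holes -> [(1, 8), (2, 8)]
Unfold 2 (reflect across v@8): 4 holes -> [(1, 7), (1, 8), (2, 7), (2, 8)]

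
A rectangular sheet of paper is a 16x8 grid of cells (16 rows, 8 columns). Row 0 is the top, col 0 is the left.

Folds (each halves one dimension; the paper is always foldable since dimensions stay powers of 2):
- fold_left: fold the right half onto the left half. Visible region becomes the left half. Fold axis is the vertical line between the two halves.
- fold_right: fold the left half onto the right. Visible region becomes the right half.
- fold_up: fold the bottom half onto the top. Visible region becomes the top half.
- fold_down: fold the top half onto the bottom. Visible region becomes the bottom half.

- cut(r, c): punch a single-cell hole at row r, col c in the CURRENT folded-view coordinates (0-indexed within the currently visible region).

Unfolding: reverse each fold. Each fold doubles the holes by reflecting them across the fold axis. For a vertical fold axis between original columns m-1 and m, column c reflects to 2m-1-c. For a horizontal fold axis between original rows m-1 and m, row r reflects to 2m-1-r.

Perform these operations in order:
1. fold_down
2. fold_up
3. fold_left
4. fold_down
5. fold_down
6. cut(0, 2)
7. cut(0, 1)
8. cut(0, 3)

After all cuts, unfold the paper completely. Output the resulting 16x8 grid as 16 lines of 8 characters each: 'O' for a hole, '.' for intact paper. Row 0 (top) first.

Answer: .OOOOOO.
.OOOOOO.
.OOOOOO.
.OOOOOO.
.OOOOOO.
.OOOOOO.
.OOOOOO.
.OOOOOO.
.OOOOOO.
.OOOOOO.
.OOOOOO.
.OOOOOO.
.OOOOOO.
.OOOOOO.
.OOOOOO.
.OOOOOO.

Derivation:
Op 1 fold_down: fold axis h@8; visible region now rows[8,16) x cols[0,8) = 8x8
Op 2 fold_up: fold axis h@12; visible region now rows[8,12) x cols[0,8) = 4x8
Op 3 fold_left: fold axis v@4; visible region now rows[8,12) x cols[0,4) = 4x4
Op 4 fold_down: fold axis h@10; visible region now rows[10,12) x cols[0,4) = 2x4
Op 5 fold_down: fold axis h@11; visible region now rows[11,12) x cols[0,4) = 1x4
Op 6 cut(0, 2): punch at orig (11,2); cuts so far [(11, 2)]; region rows[11,12) x cols[0,4) = 1x4
Op 7 cut(0, 1): punch at orig (11,1); cuts so far [(11, 1), (11, 2)]; region rows[11,12) x cols[0,4) = 1x4
Op 8 cut(0, 3): punch at orig (11,3); cuts so far [(11, 1), (11, 2), (11, 3)]; region rows[11,12) x cols[0,4) = 1x4
Unfold 1 (reflect across h@11): 6 holes -> [(10, 1), (10, 2), (10, 3), (11, 1), (11, 2), (11, 3)]
Unfold 2 (reflect across h@10): 12 holes -> [(8, 1), (8, 2), (8, 3), (9, 1), (9, 2), (9, 3), (10, 1), (10, 2), (10, 3), (11, 1), (11, 2), (11, 3)]
Unfold 3 (reflect across v@4): 24 holes -> [(8, 1), (8, 2), (8, 3), (8, 4), (8, 5), (8, 6), (9, 1), (9, 2), (9, 3), (9, 4), (9, 5), (9, 6), (10, 1), (10, 2), (10, 3), (10, 4), (10, 5), (10, 6), (11, 1), (11, 2), (11, 3), (11, 4), (11, 5), (11, 6)]
Unfold 4 (reflect across h@12): 48 holes -> [(8, 1), (8, 2), (8, 3), (8, 4), (8, 5), (8, 6), (9, 1), (9, 2), (9, 3), (9, 4), (9, 5), (9, 6), (10, 1), (10, 2), (10, 3), (10, 4), (10, 5), (10, 6), (11, 1), (11, 2), (11, 3), (11, 4), (11, 5), (11, 6), (12, 1), (12, 2), (12, 3), (12, 4), (12, 5), (12, 6), (13, 1), (13, 2), (13, 3), (13, 4), (13, 5), (13, 6), (14, 1), (14, 2), (14, 3), (14, 4), (14, 5), (14, 6), (15, 1), (15, 2), (15, 3), (15, 4), (15, 5), (15, 6)]
Unfold 5 (reflect across h@8): 96 holes -> [(0, 1), (0, 2), (0, 3), (0, 4), (0, 5), (0, 6), (1, 1), (1, 2), (1, 3), (1, 4), (1, 5), (1, 6), (2, 1), (2, 2), (2, 3), (2, 4), (2, 5), (2, 6), (3, 1), (3, 2), (3, 3), (3, 4), (3, 5), (3, 6), (4, 1), (4, 2), (4, 3), (4, 4), (4, 5), (4, 6), (5, 1), (5, 2), (5, 3), (5, 4), (5, 5), (5, 6), (6, 1), (6, 2), (6, 3), (6, 4), (6, 5), (6, 6), (7, 1), (7, 2), (7, 3), (7, 4), (7, 5), (7, 6), (8, 1), (8, 2), (8, 3), (8, 4), (8, 5), (8, 6), (9, 1), (9, 2), (9, 3), (9, 4), (9, 5), (9, 6), (10, 1), (10, 2), (10, 3), (10, 4), (10, 5), (10, 6), (11, 1), (11, 2), (11, 3), (11, 4), (11, 5), (11, 6), (12, 1), (12, 2), (12, 3), (12, 4), (12, 5), (12, 6), (13, 1), (13, 2), (13, 3), (13, 4), (13, 5), (13, 6), (14, 1), (14, 2), (14, 3), (14, 4), (14, 5), (14, 6), (15, 1), (15, 2), (15, 3), (15, 4), (15, 5), (15, 6)]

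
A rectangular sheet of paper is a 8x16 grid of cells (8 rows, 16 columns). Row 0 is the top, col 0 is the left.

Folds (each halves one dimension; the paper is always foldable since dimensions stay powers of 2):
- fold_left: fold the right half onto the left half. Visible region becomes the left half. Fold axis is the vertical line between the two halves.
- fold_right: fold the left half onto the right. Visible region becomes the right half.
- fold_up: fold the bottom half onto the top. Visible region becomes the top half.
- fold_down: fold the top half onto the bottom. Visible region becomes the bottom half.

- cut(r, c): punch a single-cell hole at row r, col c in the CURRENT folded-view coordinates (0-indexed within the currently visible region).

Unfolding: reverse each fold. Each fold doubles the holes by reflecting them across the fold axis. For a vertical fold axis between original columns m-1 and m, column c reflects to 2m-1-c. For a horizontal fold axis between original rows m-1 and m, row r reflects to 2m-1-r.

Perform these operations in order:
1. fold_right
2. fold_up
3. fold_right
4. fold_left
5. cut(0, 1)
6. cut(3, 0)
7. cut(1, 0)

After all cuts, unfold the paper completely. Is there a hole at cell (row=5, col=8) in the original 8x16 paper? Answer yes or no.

Op 1 fold_right: fold axis v@8; visible region now rows[0,8) x cols[8,16) = 8x8
Op 2 fold_up: fold axis h@4; visible region now rows[0,4) x cols[8,16) = 4x8
Op 3 fold_right: fold axis v@12; visible region now rows[0,4) x cols[12,16) = 4x4
Op 4 fold_left: fold axis v@14; visible region now rows[0,4) x cols[12,14) = 4x2
Op 5 cut(0, 1): punch at orig (0,13); cuts so far [(0, 13)]; region rows[0,4) x cols[12,14) = 4x2
Op 6 cut(3, 0): punch at orig (3,12); cuts so far [(0, 13), (3, 12)]; region rows[0,4) x cols[12,14) = 4x2
Op 7 cut(1, 0): punch at orig (1,12); cuts so far [(0, 13), (1, 12), (3, 12)]; region rows[0,4) x cols[12,14) = 4x2
Unfold 1 (reflect across v@14): 6 holes -> [(0, 13), (0, 14), (1, 12), (1, 15), (3, 12), (3, 15)]
Unfold 2 (reflect across v@12): 12 holes -> [(0, 9), (0, 10), (0, 13), (0, 14), (1, 8), (1, 11), (1, 12), (1, 15), (3, 8), (3, 11), (3, 12), (3, 15)]
Unfold 3 (reflect across h@4): 24 holes -> [(0, 9), (0, 10), (0, 13), (0, 14), (1, 8), (1, 11), (1, 12), (1, 15), (3, 8), (3, 11), (3, 12), (3, 15), (4, 8), (4, 11), (4, 12), (4, 15), (6, 8), (6, 11), (6, 12), (6, 15), (7, 9), (7, 10), (7, 13), (7, 14)]
Unfold 4 (reflect across v@8): 48 holes -> [(0, 1), (0, 2), (0, 5), (0, 6), (0, 9), (0, 10), (0, 13), (0, 14), (1, 0), (1, 3), (1, 4), (1, 7), (1, 8), (1, 11), (1, 12), (1, 15), (3, 0), (3, 3), (3, 4), (3, 7), (3, 8), (3, 11), (3, 12), (3, 15), (4, 0), (4, 3), (4, 4), (4, 7), (4, 8), (4, 11), (4, 12), (4, 15), (6, 0), (6, 3), (6, 4), (6, 7), (6, 8), (6, 11), (6, 12), (6, 15), (7, 1), (7, 2), (7, 5), (7, 6), (7, 9), (7, 10), (7, 13), (7, 14)]
Holes: [(0, 1), (0, 2), (0, 5), (0, 6), (0, 9), (0, 10), (0, 13), (0, 14), (1, 0), (1, 3), (1, 4), (1, 7), (1, 8), (1, 11), (1, 12), (1, 15), (3, 0), (3, 3), (3, 4), (3, 7), (3, 8), (3, 11), (3, 12), (3, 15), (4, 0), (4, 3), (4, 4), (4, 7), (4, 8), (4, 11), (4, 12), (4, 15), (6, 0), (6, 3), (6, 4), (6, 7), (6, 8), (6, 11), (6, 12), (6, 15), (7, 1), (7, 2), (7, 5), (7, 6), (7, 9), (7, 10), (7, 13), (7, 14)]

Answer: no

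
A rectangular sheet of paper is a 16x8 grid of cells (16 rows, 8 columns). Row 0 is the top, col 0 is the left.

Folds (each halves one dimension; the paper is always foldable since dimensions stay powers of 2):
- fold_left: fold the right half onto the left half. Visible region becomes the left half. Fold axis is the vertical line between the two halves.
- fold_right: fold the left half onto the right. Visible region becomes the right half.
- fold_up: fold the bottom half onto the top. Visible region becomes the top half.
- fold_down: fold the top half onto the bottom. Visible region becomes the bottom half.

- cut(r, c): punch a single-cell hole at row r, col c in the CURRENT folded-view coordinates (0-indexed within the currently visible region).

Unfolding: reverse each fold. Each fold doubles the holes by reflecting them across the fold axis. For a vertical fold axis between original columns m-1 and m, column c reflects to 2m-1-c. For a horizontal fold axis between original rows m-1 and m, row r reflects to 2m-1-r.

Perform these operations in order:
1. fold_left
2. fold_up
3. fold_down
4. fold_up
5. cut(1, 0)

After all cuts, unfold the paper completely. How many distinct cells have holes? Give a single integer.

Op 1 fold_left: fold axis v@4; visible region now rows[0,16) x cols[0,4) = 16x4
Op 2 fold_up: fold axis h@8; visible region now rows[0,8) x cols[0,4) = 8x4
Op 3 fold_down: fold axis h@4; visible region now rows[4,8) x cols[0,4) = 4x4
Op 4 fold_up: fold axis h@6; visible region now rows[4,6) x cols[0,4) = 2x4
Op 5 cut(1, 0): punch at orig (5,0); cuts so far [(5, 0)]; region rows[4,6) x cols[0,4) = 2x4
Unfold 1 (reflect across h@6): 2 holes -> [(5, 0), (6, 0)]
Unfold 2 (reflect across h@4): 4 holes -> [(1, 0), (2, 0), (5, 0), (6, 0)]
Unfold 3 (reflect across h@8): 8 holes -> [(1, 0), (2, 0), (5, 0), (6, 0), (9, 0), (10, 0), (13, 0), (14, 0)]
Unfold 4 (reflect across v@4): 16 holes -> [(1, 0), (1, 7), (2, 0), (2, 7), (5, 0), (5, 7), (6, 0), (6, 7), (9, 0), (9, 7), (10, 0), (10, 7), (13, 0), (13, 7), (14, 0), (14, 7)]

Answer: 16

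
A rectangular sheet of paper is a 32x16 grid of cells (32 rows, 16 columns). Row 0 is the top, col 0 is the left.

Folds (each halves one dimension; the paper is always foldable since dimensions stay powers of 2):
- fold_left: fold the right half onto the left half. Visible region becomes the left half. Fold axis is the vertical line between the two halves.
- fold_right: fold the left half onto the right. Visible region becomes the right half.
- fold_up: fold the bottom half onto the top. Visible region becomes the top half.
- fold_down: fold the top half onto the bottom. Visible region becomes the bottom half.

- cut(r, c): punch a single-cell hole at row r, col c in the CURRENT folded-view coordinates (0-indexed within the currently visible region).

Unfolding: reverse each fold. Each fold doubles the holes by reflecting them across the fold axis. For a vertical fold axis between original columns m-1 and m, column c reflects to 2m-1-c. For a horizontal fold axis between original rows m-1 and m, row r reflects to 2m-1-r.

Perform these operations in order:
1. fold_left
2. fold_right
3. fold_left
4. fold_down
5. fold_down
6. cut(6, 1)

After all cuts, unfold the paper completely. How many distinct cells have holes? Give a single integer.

Op 1 fold_left: fold axis v@8; visible region now rows[0,32) x cols[0,8) = 32x8
Op 2 fold_right: fold axis v@4; visible region now rows[0,32) x cols[4,8) = 32x4
Op 3 fold_left: fold axis v@6; visible region now rows[0,32) x cols[4,6) = 32x2
Op 4 fold_down: fold axis h@16; visible region now rows[16,32) x cols[4,6) = 16x2
Op 5 fold_down: fold axis h@24; visible region now rows[24,32) x cols[4,6) = 8x2
Op 6 cut(6, 1): punch at orig (30,5); cuts so far [(30, 5)]; region rows[24,32) x cols[4,6) = 8x2
Unfold 1 (reflect across h@24): 2 holes -> [(17, 5), (30, 5)]
Unfold 2 (reflect across h@16): 4 holes -> [(1, 5), (14, 5), (17, 5), (30, 5)]
Unfold 3 (reflect across v@6): 8 holes -> [(1, 5), (1, 6), (14, 5), (14, 6), (17, 5), (17, 6), (30, 5), (30, 6)]
Unfold 4 (reflect across v@4): 16 holes -> [(1, 1), (1, 2), (1, 5), (1, 6), (14, 1), (14, 2), (14, 5), (14, 6), (17, 1), (17, 2), (17, 5), (17, 6), (30, 1), (30, 2), (30, 5), (30, 6)]
Unfold 5 (reflect across v@8): 32 holes -> [(1, 1), (1, 2), (1, 5), (1, 6), (1, 9), (1, 10), (1, 13), (1, 14), (14, 1), (14, 2), (14, 5), (14, 6), (14, 9), (14, 10), (14, 13), (14, 14), (17, 1), (17, 2), (17, 5), (17, 6), (17, 9), (17, 10), (17, 13), (17, 14), (30, 1), (30, 2), (30, 5), (30, 6), (30, 9), (30, 10), (30, 13), (30, 14)]

Answer: 32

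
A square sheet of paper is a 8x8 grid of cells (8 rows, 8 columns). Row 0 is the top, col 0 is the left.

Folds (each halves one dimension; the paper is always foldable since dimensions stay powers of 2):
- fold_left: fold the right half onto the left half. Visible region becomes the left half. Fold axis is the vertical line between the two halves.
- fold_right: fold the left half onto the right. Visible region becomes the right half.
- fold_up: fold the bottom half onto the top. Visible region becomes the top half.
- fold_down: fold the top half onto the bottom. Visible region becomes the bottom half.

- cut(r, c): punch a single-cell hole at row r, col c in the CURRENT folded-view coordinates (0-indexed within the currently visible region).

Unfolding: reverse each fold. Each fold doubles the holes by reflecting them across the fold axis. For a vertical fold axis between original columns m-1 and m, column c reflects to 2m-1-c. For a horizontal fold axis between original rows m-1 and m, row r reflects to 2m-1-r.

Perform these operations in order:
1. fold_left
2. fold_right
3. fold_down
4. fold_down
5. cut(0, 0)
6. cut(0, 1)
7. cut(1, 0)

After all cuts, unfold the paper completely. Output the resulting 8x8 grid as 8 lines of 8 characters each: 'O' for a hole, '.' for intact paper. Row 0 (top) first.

Answer: .OO..OO.
OOOOOOOO
OOOOOOOO
.OO..OO.
.OO..OO.
OOOOOOOO
OOOOOOOO
.OO..OO.

Derivation:
Op 1 fold_left: fold axis v@4; visible region now rows[0,8) x cols[0,4) = 8x4
Op 2 fold_right: fold axis v@2; visible region now rows[0,8) x cols[2,4) = 8x2
Op 3 fold_down: fold axis h@4; visible region now rows[4,8) x cols[2,4) = 4x2
Op 4 fold_down: fold axis h@6; visible region now rows[6,8) x cols[2,4) = 2x2
Op 5 cut(0, 0): punch at orig (6,2); cuts so far [(6, 2)]; region rows[6,8) x cols[2,4) = 2x2
Op 6 cut(0, 1): punch at orig (6,3); cuts so far [(6, 2), (6, 3)]; region rows[6,8) x cols[2,4) = 2x2
Op 7 cut(1, 0): punch at orig (7,2); cuts so far [(6, 2), (6, 3), (7, 2)]; region rows[6,8) x cols[2,4) = 2x2
Unfold 1 (reflect across h@6): 6 holes -> [(4, 2), (5, 2), (5, 3), (6, 2), (6, 3), (7, 2)]
Unfold 2 (reflect across h@4): 12 holes -> [(0, 2), (1, 2), (1, 3), (2, 2), (2, 3), (3, 2), (4, 2), (5, 2), (5, 3), (6, 2), (6, 3), (7, 2)]
Unfold 3 (reflect across v@2): 24 holes -> [(0, 1), (0, 2), (1, 0), (1, 1), (1, 2), (1, 3), (2, 0), (2, 1), (2, 2), (2, 3), (3, 1), (3, 2), (4, 1), (4, 2), (5, 0), (5, 1), (5, 2), (5, 3), (6, 0), (6, 1), (6, 2), (6, 3), (7, 1), (7, 2)]
Unfold 4 (reflect across v@4): 48 holes -> [(0, 1), (0, 2), (0, 5), (0, 6), (1, 0), (1, 1), (1, 2), (1, 3), (1, 4), (1, 5), (1, 6), (1, 7), (2, 0), (2, 1), (2, 2), (2, 3), (2, 4), (2, 5), (2, 6), (2, 7), (3, 1), (3, 2), (3, 5), (3, 6), (4, 1), (4, 2), (4, 5), (4, 6), (5, 0), (5, 1), (5, 2), (5, 3), (5, 4), (5, 5), (5, 6), (5, 7), (6, 0), (6, 1), (6, 2), (6, 3), (6, 4), (6, 5), (6, 6), (6, 7), (7, 1), (7, 2), (7, 5), (7, 6)]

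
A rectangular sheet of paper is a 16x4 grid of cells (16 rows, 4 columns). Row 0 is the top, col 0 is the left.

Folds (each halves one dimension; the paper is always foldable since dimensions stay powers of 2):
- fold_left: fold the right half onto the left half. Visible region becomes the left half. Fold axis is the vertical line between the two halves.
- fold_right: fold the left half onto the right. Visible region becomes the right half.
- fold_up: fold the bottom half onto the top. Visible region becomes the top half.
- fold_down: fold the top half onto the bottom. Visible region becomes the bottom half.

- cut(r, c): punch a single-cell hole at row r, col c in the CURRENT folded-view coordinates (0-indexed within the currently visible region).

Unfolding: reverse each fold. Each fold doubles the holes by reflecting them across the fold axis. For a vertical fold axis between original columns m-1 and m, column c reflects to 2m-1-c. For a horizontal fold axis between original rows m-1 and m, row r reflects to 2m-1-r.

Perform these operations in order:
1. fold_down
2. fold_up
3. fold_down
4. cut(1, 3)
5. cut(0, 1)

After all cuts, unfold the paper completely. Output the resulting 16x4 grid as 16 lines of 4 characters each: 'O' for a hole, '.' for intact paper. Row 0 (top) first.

Answer: ...O
.O..
.O..
...O
...O
.O..
.O..
...O
...O
.O..
.O..
...O
...O
.O..
.O..
...O

Derivation:
Op 1 fold_down: fold axis h@8; visible region now rows[8,16) x cols[0,4) = 8x4
Op 2 fold_up: fold axis h@12; visible region now rows[8,12) x cols[0,4) = 4x4
Op 3 fold_down: fold axis h@10; visible region now rows[10,12) x cols[0,4) = 2x4
Op 4 cut(1, 3): punch at orig (11,3); cuts so far [(11, 3)]; region rows[10,12) x cols[0,4) = 2x4
Op 5 cut(0, 1): punch at orig (10,1); cuts so far [(10, 1), (11, 3)]; region rows[10,12) x cols[0,4) = 2x4
Unfold 1 (reflect across h@10): 4 holes -> [(8, 3), (9, 1), (10, 1), (11, 3)]
Unfold 2 (reflect across h@12): 8 holes -> [(8, 3), (9, 1), (10, 1), (11, 3), (12, 3), (13, 1), (14, 1), (15, 3)]
Unfold 3 (reflect across h@8): 16 holes -> [(0, 3), (1, 1), (2, 1), (3, 3), (4, 3), (5, 1), (6, 1), (7, 3), (8, 3), (9, 1), (10, 1), (11, 3), (12, 3), (13, 1), (14, 1), (15, 3)]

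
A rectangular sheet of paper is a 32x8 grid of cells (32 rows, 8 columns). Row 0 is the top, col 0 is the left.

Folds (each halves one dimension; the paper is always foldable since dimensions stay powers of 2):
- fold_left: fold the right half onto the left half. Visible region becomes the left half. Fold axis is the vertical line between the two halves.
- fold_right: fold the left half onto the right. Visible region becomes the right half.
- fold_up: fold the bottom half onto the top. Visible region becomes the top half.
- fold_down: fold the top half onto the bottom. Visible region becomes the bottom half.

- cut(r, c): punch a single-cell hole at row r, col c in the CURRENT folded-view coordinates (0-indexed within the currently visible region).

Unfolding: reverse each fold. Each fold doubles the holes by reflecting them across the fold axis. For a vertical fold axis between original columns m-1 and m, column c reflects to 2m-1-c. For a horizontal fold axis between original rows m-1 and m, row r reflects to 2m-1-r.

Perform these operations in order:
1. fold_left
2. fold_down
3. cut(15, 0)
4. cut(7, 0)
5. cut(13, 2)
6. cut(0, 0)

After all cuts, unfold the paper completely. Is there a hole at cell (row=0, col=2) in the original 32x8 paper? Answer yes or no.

Op 1 fold_left: fold axis v@4; visible region now rows[0,32) x cols[0,4) = 32x4
Op 2 fold_down: fold axis h@16; visible region now rows[16,32) x cols[0,4) = 16x4
Op 3 cut(15, 0): punch at orig (31,0); cuts so far [(31, 0)]; region rows[16,32) x cols[0,4) = 16x4
Op 4 cut(7, 0): punch at orig (23,0); cuts so far [(23, 0), (31, 0)]; region rows[16,32) x cols[0,4) = 16x4
Op 5 cut(13, 2): punch at orig (29,2); cuts so far [(23, 0), (29, 2), (31, 0)]; region rows[16,32) x cols[0,4) = 16x4
Op 6 cut(0, 0): punch at orig (16,0); cuts so far [(16, 0), (23, 0), (29, 2), (31, 0)]; region rows[16,32) x cols[0,4) = 16x4
Unfold 1 (reflect across h@16): 8 holes -> [(0, 0), (2, 2), (8, 0), (15, 0), (16, 0), (23, 0), (29, 2), (31, 0)]
Unfold 2 (reflect across v@4): 16 holes -> [(0, 0), (0, 7), (2, 2), (2, 5), (8, 0), (8, 7), (15, 0), (15, 7), (16, 0), (16, 7), (23, 0), (23, 7), (29, 2), (29, 5), (31, 0), (31, 7)]
Holes: [(0, 0), (0, 7), (2, 2), (2, 5), (8, 0), (8, 7), (15, 0), (15, 7), (16, 0), (16, 7), (23, 0), (23, 7), (29, 2), (29, 5), (31, 0), (31, 7)]

Answer: no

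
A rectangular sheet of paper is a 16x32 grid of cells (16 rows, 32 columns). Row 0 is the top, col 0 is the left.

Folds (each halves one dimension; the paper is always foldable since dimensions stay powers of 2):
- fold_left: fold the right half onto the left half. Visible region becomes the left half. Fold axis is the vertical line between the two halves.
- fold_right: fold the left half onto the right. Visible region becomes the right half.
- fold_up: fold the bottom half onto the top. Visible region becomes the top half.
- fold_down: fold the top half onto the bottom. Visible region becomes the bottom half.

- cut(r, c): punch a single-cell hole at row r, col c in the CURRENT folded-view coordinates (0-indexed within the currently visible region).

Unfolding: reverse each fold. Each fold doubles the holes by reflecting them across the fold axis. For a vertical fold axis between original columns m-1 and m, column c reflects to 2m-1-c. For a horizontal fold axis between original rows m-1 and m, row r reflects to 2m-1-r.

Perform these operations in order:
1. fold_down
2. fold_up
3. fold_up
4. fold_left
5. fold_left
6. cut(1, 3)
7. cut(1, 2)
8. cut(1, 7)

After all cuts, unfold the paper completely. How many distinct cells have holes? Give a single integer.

Op 1 fold_down: fold axis h@8; visible region now rows[8,16) x cols[0,32) = 8x32
Op 2 fold_up: fold axis h@12; visible region now rows[8,12) x cols[0,32) = 4x32
Op 3 fold_up: fold axis h@10; visible region now rows[8,10) x cols[0,32) = 2x32
Op 4 fold_left: fold axis v@16; visible region now rows[8,10) x cols[0,16) = 2x16
Op 5 fold_left: fold axis v@8; visible region now rows[8,10) x cols[0,8) = 2x8
Op 6 cut(1, 3): punch at orig (9,3); cuts so far [(9, 3)]; region rows[8,10) x cols[0,8) = 2x8
Op 7 cut(1, 2): punch at orig (9,2); cuts so far [(9, 2), (9, 3)]; region rows[8,10) x cols[0,8) = 2x8
Op 8 cut(1, 7): punch at orig (9,7); cuts so far [(9, 2), (9, 3), (9, 7)]; region rows[8,10) x cols[0,8) = 2x8
Unfold 1 (reflect across v@8): 6 holes -> [(9, 2), (9, 3), (9, 7), (9, 8), (9, 12), (9, 13)]
Unfold 2 (reflect across v@16): 12 holes -> [(9, 2), (9, 3), (9, 7), (9, 8), (9, 12), (9, 13), (9, 18), (9, 19), (9, 23), (9, 24), (9, 28), (9, 29)]
Unfold 3 (reflect across h@10): 24 holes -> [(9, 2), (9, 3), (9, 7), (9, 8), (9, 12), (9, 13), (9, 18), (9, 19), (9, 23), (9, 24), (9, 28), (9, 29), (10, 2), (10, 3), (10, 7), (10, 8), (10, 12), (10, 13), (10, 18), (10, 19), (10, 23), (10, 24), (10, 28), (10, 29)]
Unfold 4 (reflect across h@12): 48 holes -> [(9, 2), (9, 3), (9, 7), (9, 8), (9, 12), (9, 13), (9, 18), (9, 19), (9, 23), (9, 24), (9, 28), (9, 29), (10, 2), (10, 3), (10, 7), (10, 8), (10, 12), (10, 13), (10, 18), (10, 19), (10, 23), (10, 24), (10, 28), (10, 29), (13, 2), (13, 3), (13, 7), (13, 8), (13, 12), (13, 13), (13, 18), (13, 19), (13, 23), (13, 24), (13, 28), (13, 29), (14, 2), (14, 3), (14, 7), (14, 8), (14, 12), (14, 13), (14, 18), (14, 19), (14, 23), (14, 24), (14, 28), (14, 29)]
Unfold 5 (reflect across h@8): 96 holes -> [(1, 2), (1, 3), (1, 7), (1, 8), (1, 12), (1, 13), (1, 18), (1, 19), (1, 23), (1, 24), (1, 28), (1, 29), (2, 2), (2, 3), (2, 7), (2, 8), (2, 12), (2, 13), (2, 18), (2, 19), (2, 23), (2, 24), (2, 28), (2, 29), (5, 2), (5, 3), (5, 7), (5, 8), (5, 12), (5, 13), (5, 18), (5, 19), (5, 23), (5, 24), (5, 28), (5, 29), (6, 2), (6, 3), (6, 7), (6, 8), (6, 12), (6, 13), (6, 18), (6, 19), (6, 23), (6, 24), (6, 28), (6, 29), (9, 2), (9, 3), (9, 7), (9, 8), (9, 12), (9, 13), (9, 18), (9, 19), (9, 23), (9, 24), (9, 28), (9, 29), (10, 2), (10, 3), (10, 7), (10, 8), (10, 12), (10, 13), (10, 18), (10, 19), (10, 23), (10, 24), (10, 28), (10, 29), (13, 2), (13, 3), (13, 7), (13, 8), (13, 12), (13, 13), (13, 18), (13, 19), (13, 23), (13, 24), (13, 28), (13, 29), (14, 2), (14, 3), (14, 7), (14, 8), (14, 12), (14, 13), (14, 18), (14, 19), (14, 23), (14, 24), (14, 28), (14, 29)]

Answer: 96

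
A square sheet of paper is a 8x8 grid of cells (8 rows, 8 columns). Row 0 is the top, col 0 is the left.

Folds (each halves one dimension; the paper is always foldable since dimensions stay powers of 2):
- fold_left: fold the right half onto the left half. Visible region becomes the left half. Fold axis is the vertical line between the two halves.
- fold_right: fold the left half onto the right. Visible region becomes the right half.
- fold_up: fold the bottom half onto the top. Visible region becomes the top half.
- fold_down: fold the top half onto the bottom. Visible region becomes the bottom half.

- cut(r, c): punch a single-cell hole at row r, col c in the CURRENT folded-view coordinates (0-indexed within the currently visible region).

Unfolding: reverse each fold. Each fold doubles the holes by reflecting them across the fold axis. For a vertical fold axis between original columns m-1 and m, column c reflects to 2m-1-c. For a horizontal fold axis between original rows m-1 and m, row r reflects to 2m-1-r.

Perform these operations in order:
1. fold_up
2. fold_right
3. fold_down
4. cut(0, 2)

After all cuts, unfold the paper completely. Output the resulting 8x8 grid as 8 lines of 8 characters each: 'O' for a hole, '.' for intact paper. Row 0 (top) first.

Answer: ........
.O....O.
.O....O.
........
........
.O....O.
.O....O.
........

Derivation:
Op 1 fold_up: fold axis h@4; visible region now rows[0,4) x cols[0,8) = 4x8
Op 2 fold_right: fold axis v@4; visible region now rows[0,4) x cols[4,8) = 4x4
Op 3 fold_down: fold axis h@2; visible region now rows[2,4) x cols[4,8) = 2x4
Op 4 cut(0, 2): punch at orig (2,6); cuts so far [(2, 6)]; region rows[2,4) x cols[4,8) = 2x4
Unfold 1 (reflect across h@2): 2 holes -> [(1, 6), (2, 6)]
Unfold 2 (reflect across v@4): 4 holes -> [(1, 1), (1, 6), (2, 1), (2, 6)]
Unfold 3 (reflect across h@4): 8 holes -> [(1, 1), (1, 6), (2, 1), (2, 6), (5, 1), (5, 6), (6, 1), (6, 6)]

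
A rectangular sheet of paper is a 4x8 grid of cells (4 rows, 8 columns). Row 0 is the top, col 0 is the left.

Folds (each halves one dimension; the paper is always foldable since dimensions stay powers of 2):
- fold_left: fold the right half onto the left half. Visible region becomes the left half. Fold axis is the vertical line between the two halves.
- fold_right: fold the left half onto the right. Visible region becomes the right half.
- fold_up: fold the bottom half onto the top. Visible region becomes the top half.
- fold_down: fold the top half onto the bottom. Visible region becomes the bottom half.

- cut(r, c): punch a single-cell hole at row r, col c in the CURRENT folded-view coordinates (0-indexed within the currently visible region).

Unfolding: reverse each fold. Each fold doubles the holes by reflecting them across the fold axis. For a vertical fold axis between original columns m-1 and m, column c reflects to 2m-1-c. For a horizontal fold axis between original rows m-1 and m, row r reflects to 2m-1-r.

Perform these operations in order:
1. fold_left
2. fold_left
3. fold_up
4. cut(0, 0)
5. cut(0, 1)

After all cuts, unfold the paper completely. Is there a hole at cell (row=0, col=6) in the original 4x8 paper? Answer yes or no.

Answer: yes

Derivation:
Op 1 fold_left: fold axis v@4; visible region now rows[0,4) x cols[0,4) = 4x4
Op 2 fold_left: fold axis v@2; visible region now rows[0,4) x cols[0,2) = 4x2
Op 3 fold_up: fold axis h@2; visible region now rows[0,2) x cols[0,2) = 2x2
Op 4 cut(0, 0): punch at orig (0,0); cuts so far [(0, 0)]; region rows[0,2) x cols[0,2) = 2x2
Op 5 cut(0, 1): punch at orig (0,1); cuts so far [(0, 0), (0, 1)]; region rows[0,2) x cols[0,2) = 2x2
Unfold 1 (reflect across h@2): 4 holes -> [(0, 0), (0, 1), (3, 0), (3, 1)]
Unfold 2 (reflect across v@2): 8 holes -> [(0, 0), (0, 1), (0, 2), (0, 3), (3, 0), (3, 1), (3, 2), (3, 3)]
Unfold 3 (reflect across v@4): 16 holes -> [(0, 0), (0, 1), (0, 2), (0, 3), (0, 4), (0, 5), (0, 6), (0, 7), (3, 0), (3, 1), (3, 2), (3, 3), (3, 4), (3, 5), (3, 6), (3, 7)]
Holes: [(0, 0), (0, 1), (0, 2), (0, 3), (0, 4), (0, 5), (0, 6), (0, 7), (3, 0), (3, 1), (3, 2), (3, 3), (3, 4), (3, 5), (3, 6), (3, 7)]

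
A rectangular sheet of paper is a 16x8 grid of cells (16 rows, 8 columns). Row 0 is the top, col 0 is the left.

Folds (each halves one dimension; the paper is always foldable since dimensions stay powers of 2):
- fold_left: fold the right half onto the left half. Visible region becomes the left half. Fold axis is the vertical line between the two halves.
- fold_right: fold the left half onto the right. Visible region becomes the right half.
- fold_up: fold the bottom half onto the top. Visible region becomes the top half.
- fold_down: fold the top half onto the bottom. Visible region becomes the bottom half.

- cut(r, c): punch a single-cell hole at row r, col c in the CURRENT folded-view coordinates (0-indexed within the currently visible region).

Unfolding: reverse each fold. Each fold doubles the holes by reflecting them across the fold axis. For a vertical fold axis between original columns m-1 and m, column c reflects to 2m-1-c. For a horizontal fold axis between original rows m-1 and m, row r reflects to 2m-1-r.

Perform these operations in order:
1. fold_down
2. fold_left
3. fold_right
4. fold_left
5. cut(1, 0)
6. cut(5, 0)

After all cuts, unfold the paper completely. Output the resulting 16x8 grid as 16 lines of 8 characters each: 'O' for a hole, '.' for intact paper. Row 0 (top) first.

Answer: ........
........
OOOOOOOO
........
........
........
OOOOOOOO
........
........
OOOOOOOO
........
........
........
OOOOOOOO
........
........

Derivation:
Op 1 fold_down: fold axis h@8; visible region now rows[8,16) x cols[0,8) = 8x8
Op 2 fold_left: fold axis v@4; visible region now rows[8,16) x cols[0,4) = 8x4
Op 3 fold_right: fold axis v@2; visible region now rows[8,16) x cols[2,4) = 8x2
Op 4 fold_left: fold axis v@3; visible region now rows[8,16) x cols[2,3) = 8x1
Op 5 cut(1, 0): punch at orig (9,2); cuts so far [(9, 2)]; region rows[8,16) x cols[2,3) = 8x1
Op 6 cut(5, 0): punch at orig (13,2); cuts so far [(9, 2), (13, 2)]; region rows[8,16) x cols[2,3) = 8x1
Unfold 1 (reflect across v@3): 4 holes -> [(9, 2), (9, 3), (13, 2), (13, 3)]
Unfold 2 (reflect across v@2): 8 holes -> [(9, 0), (9, 1), (9, 2), (9, 3), (13, 0), (13, 1), (13, 2), (13, 3)]
Unfold 3 (reflect across v@4): 16 holes -> [(9, 0), (9, 1), (9, 2), (9, 3), (9, 4), (9, 5), (9, 6), (9, 7), (13, 0), (13, 1), (13, 2), (13, 3), (13, 4), (13, 5), (13, 6), (13, 7)]
Unfold 4 (reflect across h@8): 32 holes -> [(2, 0), (2, 1), (2, 2), (2, 3), (2, 4), (2, 5), (2, 6), (2, 7), (6, 0), (6, 1), (6, 2), (6, 3), (6, 4), (6, 5), (6, 6), (6, 7), (9, 0), (9, 1), (9, 2), (9, 3), (9, 4), (9, 5), (9, 6), (9, 7), (13, 0), (13, 1), (13, 2), (13, 3), (13, 4), (13, 5), (13, 6), (13, 7)]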